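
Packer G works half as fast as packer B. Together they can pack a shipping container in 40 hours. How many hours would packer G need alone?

Let packer B's rate be r; then packer G's rate is (1/2)r, so together (1/2 + 1)r = (3/2)r = 1/40.
Thus r = 1/60 per hour.
Packer B alone: 60 hours; packer G alone: 120 hours.

120 hours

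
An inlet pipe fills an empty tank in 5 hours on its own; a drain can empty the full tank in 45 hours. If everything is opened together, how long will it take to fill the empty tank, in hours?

Net rate = 1/5 − 1/45 = (9 − 1)/45 = 8/45 per hour.
Filling time = 1 ÷ (8/45) = 45/8 hours.

45/8 hours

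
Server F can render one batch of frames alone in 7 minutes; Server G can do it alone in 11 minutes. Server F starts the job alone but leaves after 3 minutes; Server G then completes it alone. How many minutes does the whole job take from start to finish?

65/7 minutes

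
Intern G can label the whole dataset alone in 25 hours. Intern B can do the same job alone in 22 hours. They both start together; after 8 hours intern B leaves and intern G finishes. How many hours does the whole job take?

In the first 8 hours the combined rate is 47/550, so 188/275 of the job is done, leaving 87/275.
After intern B leaves the rate is 1/25 per hour; the remaining 87/275 takes 87/11 hours.
Total = 8 + 87/11 = 175/11 hours.

175/11 hours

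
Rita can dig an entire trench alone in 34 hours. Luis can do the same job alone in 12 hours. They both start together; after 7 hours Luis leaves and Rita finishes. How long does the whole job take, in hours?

In the first 7 hours the combined rate is 23/204, so 161/204 of the job is done, leaving 43/204.
After Luis leaves the rate is 1/34 per hour; the remaining 43/204 takes 43/6 hours.
Total = 7 + 43/6 = 85/6 hours.

85/6 hours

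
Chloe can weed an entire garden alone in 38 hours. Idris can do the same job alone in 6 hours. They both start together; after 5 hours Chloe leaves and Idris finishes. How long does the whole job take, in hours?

In the first 5 hours the combined rate is 11/57, so 55/57 of the job is done, leaving 2/57.
After Chloe leaves the rate is 1/6 per hour; the remaining 2/57 takes 4/19 hours.
Total = 5 + 4/19 = 99/19 hours.

99/19 hours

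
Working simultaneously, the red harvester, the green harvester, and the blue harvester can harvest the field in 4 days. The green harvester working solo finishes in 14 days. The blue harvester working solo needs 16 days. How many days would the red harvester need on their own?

112/13 days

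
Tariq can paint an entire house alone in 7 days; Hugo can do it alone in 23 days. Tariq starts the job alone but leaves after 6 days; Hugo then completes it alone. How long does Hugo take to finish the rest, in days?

In 6 days Tariq does 6/7 of the job, leaving 1/7.
Hugo works at 1/23 per day, so finishing takes 1/7 ÷ 1/23 = 23/7 days.

23/7 days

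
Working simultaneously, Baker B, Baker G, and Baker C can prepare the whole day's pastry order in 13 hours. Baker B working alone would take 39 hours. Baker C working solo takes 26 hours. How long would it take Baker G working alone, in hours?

78 hours

Combined rate is 1/13 per hour.
Known contribution: 1/39 + 1/26 = (2 + 3)/78 = 5/78 per hour.
So Baker G's rate is 1/13 − 5/78 = 1/78, meaning 78 hours alone.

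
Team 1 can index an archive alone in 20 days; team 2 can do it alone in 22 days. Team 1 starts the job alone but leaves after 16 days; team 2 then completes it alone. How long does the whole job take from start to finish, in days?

102/5 days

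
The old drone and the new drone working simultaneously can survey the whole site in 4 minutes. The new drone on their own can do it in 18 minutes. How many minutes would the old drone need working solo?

36/7 minutes

Combined rate is 1/4 per minute.
Known contribution: 1/18 per minute.
So the old drone's rate is 1/4 − 1/18 = 7/36, meaning 36/7 minutes alone.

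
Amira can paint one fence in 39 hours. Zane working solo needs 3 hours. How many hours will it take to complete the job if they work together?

39/14 hours

With two workers the combined time is the product over the sum: 39·3/(39+3) = 117/42 = 39/14 hours.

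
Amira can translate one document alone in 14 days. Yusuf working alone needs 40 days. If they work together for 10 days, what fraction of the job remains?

1/28

Combined rate: 1/14 + 1/40 = (20 + 7)/280 = 27/280 per day.
In 10 days they complete 10·27/280 = 27/28 of the job.
So 1/28 remains.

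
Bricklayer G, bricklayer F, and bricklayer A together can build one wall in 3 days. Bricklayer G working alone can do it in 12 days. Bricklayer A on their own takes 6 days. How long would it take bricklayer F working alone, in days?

12 days

Combined rate is 1/3 per day.
Known contribution: 1/12 + 1/6 = (1 + 2)/12 = 3/12 = 1/4 per day.
So bricklayer F's rate is 1/3 − 1/4 = 1/12, meaning 12 days alone.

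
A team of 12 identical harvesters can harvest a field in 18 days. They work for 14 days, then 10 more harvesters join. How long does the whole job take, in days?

One harvester does 1/216 of the job per day.
After 14 days with 12 harvesters, 7/9 is done (2/9 left).
With 22 harvesters the rate is 22/216 = 11/108, so the rest takes 2/9 ÷ 11/108 = 24/11 days.
Total = 14 + 24/11 = 178/11 days.

178/11 days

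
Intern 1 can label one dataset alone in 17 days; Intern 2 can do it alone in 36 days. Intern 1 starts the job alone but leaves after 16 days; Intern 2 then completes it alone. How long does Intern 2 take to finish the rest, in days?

In 16 days Intern 1 does 16/17 of the job, leaving 1/17.
Intern 2 works at 1/36 per day, so finishing takes 1/17 ÷ 1/36 = 36/17 days.

36/17 days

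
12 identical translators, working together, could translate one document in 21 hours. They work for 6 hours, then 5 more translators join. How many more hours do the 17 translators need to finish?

180/17 hours

One translator does 1/252 of the job per hour.
After 6 hours with 12 translators, 2/7 is done (5/7 left).
With 17 translators the rate is 17/252, so the rest takes 5/7 ÷ 17/252 = 180/17 hours.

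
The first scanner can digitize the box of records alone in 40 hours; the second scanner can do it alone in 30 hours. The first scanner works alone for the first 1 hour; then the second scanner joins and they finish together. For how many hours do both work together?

117/7 hours

In 1 hour the first scanner does 1/40 of the job, leaving 39/40.
The first scanner and the second scanner together work at 7/120 per hour, so finishing takes 39/40 ÷ 7/120 = 117/7 hours.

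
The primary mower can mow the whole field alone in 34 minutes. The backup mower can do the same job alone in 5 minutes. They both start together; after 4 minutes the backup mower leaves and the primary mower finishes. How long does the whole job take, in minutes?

34/5 minutes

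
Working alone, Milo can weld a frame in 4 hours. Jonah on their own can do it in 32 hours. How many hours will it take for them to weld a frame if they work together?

Combined rate: 1/4 + 1/32 = (8 + 1)/32 = 9/32 per hour.
Time = 1 ÷ (9/32) = 32/9 hours.

32/9 hours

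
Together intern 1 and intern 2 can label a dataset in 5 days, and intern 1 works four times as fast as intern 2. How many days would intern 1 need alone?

25/4 days

Let intern 2's rate be r; then intern 1's rate is 4r, so together (4 + 1)r = 5r = 1/5.
Thus r = 1/25 per day.
Intern 2 alone: 25 days; intern 1 alone: 25/4 days.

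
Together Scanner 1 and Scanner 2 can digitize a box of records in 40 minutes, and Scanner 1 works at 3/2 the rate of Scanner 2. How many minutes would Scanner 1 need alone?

200/3 minutes

Let Scanner 2's rate be r; then Scanner 1's rate is (3/2)r, so together (3/2 + 1)r = (5/2)r = 1/40.
Thus r = 1/100 per minute.
Scanner 2 alone: 100 minutes; Scanner 1 alone: 200/3 minutes.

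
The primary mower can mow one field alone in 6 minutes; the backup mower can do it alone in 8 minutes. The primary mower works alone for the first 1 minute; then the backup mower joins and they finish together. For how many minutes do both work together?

20/7 minutes

In 1 minute the primary mower does 1/6 of the job, leaving 5/6.
The primary mower and the backup mower together work at 7/24 per minute, so finishing takes 5/6 ÷ 7/24 = 20/7 minutes.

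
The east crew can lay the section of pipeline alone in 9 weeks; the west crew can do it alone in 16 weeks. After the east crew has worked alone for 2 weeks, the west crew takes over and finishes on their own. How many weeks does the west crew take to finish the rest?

In 2 weeks the east crew does 2/9 of the job, leaving 7/9.
The west crew works at 1/16 per week, so finishing takes 7/9 ÷ 1/16 = 112/9 weeks.

112/9 weeks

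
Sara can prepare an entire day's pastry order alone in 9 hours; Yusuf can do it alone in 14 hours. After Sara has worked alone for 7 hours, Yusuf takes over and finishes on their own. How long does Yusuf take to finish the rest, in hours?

28/9 hours

In 7 hours Sara does 7/9 of the job, leaving 2/9.
Yusuf works at 1/14 per hour, so finishing takes 2/9 ÷ 1/14 = 28/9 hours.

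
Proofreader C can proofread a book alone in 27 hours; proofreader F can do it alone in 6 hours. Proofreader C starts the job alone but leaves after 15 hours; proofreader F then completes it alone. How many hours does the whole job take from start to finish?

53/3 hours

In 15 hours proofreader C does 15/27 = 5/9 of the job, leaving 4/9.
Proofreader F works at 1/6 per hour, so finishing takes 4/9 ÷ 1/6 = 8/3 hours.
Total time = 15 + 8/3 = 53/3 hours.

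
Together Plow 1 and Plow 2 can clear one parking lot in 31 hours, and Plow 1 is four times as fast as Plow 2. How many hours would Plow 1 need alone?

Let Plow 2's rate be r; then Plow 1's rate is 4r, so together (4 + 1)r = 5r = 1/31.
Thus r = 1/155 per hour.
Plow 2 alone: 155 hours; Plow 1 alone: 155/4 hours.

155/4 hours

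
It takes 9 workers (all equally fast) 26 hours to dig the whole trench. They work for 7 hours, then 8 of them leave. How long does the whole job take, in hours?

178 hours

One worker does 1/234 of the job per hour.
After 7 hours with 9 workers, 7/26 is done (19/26 left).
With 1 worker the rate is 1/234, so the rest takes 19/26 ÷ 1/234 = 171 hours.
Total = 7 + 171 = 178 hours.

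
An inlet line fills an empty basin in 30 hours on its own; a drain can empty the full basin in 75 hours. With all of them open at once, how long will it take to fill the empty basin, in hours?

50 hours

Net rate = 1/30 − 1/75 = (5 − 2)/150 = 3/150 = 1/50 per hour.
Filling time = 1 ÷ (1/50) = 50 hours.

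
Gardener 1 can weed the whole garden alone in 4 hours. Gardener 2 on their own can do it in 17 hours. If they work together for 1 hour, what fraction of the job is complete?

Combined rate: 1/4 + 1/17 = (17 + 4)/68 = 21/68 per hour.
In 1 hour they complete 1·21/68 = 21/68 of the job.

21/68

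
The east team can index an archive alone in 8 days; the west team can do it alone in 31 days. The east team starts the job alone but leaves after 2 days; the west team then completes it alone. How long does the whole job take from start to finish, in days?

101/4 days

In 2 days the east team does 2/8 = 1/4 of the job, leaving 3/4.
The west team works at 1/31 per day, so finishing takes 3/4 ÷ 1/31 = 93/4 days.
Total time = 2 + 93/4 = 101/4 days.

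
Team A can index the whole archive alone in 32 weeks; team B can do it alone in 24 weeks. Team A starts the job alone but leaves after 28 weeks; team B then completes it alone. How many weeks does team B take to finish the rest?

In 28 weeks team A does 28/32 = 7/8 of the job, leaving 1/8.
Team B works at 1/24 per week, so finishing takes 1/8 ÷ 1/24 = 3 weeks.

3 weeks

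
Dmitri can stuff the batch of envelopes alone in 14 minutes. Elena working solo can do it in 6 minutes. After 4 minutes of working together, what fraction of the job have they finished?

Combined rate: 1/14 + 1/6 = (3 + 7)/42 = 10/42 = 5/21 per minute.
In 4 minutes they complete 4·5/21 = 20/21 of the job.

20/21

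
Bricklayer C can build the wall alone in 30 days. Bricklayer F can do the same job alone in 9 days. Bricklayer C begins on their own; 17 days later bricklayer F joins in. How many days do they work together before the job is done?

In the first 17 days bricklayer C alone does 17/30 of the job, leaving 13/30.
Once everyone is working, combined rate: 1/30 + 1/9 = (3 + 10)/90 = 13/90 per day.
Remaining 13/30 at 13/90 per day takes 3 days.

3 days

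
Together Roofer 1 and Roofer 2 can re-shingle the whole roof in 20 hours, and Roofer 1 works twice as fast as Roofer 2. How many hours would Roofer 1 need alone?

30 hours

Let Roofer 2's rate be r; then Roofer 1's rate is 2r, so together (2 + 1)r = 3r = 1/20.
Thus r = 1/60 per hour.
Roofer 2 alone: 60 hours; Roofer 1 alone: 30 hours.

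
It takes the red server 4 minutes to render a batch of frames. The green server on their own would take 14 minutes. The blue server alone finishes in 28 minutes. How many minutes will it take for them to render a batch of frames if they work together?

14/5 minutes

Combined rate: 1/4 + 1/14 + 1/28 = (7 + 2 + 1)/28 = 10/28 = 5/14 per minute.
Time = 1 ÷ (5/14) = 14/5 minutes.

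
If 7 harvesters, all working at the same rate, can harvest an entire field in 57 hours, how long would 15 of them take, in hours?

133/5 hours

Total work is 7·57 = 399 harvester-hours.
With 15 harvesters: 399/15 = 133/5 hours.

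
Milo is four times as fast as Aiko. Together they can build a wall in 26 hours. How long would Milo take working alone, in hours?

65/2 hours

Let Aiko's rate be r; then Milo's rate is 4r, so together (4 + 1)r = 5r = 1/26.
Thus r = 1/130 per hour.
Aiko alone: 130 hours; Milo alone: 65/2 hours.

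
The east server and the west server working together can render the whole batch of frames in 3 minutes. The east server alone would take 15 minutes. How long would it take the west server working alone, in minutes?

Combined rate is 1/3 per minute.
Known contribution: 1/15 per minute.
So the west server's rate is 1/3 − 1/15 = 4/15, meaning 15/4 minutes alone.

15/4 minutes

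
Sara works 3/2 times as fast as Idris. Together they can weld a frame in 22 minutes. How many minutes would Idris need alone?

55 minutes

Let Idris's rate be r; then Sara's rate is (3/2)r, so together (3/2 + 1)r = (5/2)r = 1/22.
Thus r = 1/55 per minute.
Idris alone: 55 minutes; Sara alone: 110/3 minutes.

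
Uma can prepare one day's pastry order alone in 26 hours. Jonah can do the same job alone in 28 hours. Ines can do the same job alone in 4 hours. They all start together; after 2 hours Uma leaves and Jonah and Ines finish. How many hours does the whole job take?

42/13 hours

In the first 2 hours the combined rate is 59/182, so 59/91 of the job is done, leaving 32/91.
After Uma leaves the rate is 2/7 per hour; the remaining 32/91 takes 16/13 hours.
Total = 2 + 16/13 = 42/13 hours.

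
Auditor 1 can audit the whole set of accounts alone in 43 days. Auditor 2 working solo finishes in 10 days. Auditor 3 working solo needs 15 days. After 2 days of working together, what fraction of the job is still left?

80/129

Combined rate: 1/43 + 1/10 + 1/15 = (30 + 129 + 86)/1290 = 245/1290 = 49/258 per day.
In 2 days they complete 2·49/258 = 49/129 of the job.
So 80/129 remains.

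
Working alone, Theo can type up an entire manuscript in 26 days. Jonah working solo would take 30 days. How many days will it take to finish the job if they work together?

195/14 days

With two workers the combined time is the product over the sum: 26·30/(26+30) = 780/56 = 195/14 days.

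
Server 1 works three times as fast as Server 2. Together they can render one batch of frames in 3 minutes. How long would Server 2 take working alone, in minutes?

12 minutes

Let Server 2's rate be r; then Server 1's rate is 3r, so together (3 + 1)r = 4r = 1/3.
Thus r = 1/12 per minute.
Server 2 alone: 12 minutes; Server 1 alone: 4 minutes.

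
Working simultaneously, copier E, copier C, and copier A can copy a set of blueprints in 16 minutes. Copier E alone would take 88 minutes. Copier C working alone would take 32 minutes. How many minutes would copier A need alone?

Combined rate is 1/16 per minute.
Known contribution: 1/88 + 1/32 = (4 + 11)/352 = 15/352 per minute.
So copier A's rate is 1/16 − 15/352 = 7/352, meaning 352/7 minutes alone.

352/7 minutes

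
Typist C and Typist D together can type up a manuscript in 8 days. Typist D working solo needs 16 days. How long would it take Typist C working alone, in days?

16 days

Combined rate is 1/8 per day.
Known contribution: 1/16 per day.
So Typist C's rate is 1/8 − 1/16 = 1/16, meaning 16 days alone.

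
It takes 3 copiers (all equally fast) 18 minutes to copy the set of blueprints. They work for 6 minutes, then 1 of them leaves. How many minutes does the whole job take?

24 minutes

One copier does 1/54 of the job per minute.
After 6 minutes with 3 copiers, 1/3 is done (2/3 left).
With 2 copiers the rate is 2/54 = 1/27, so the rest takes 2/3 ÷ 1/27 = 18 minutes.
Total = 6 + 18 = 24 minutes.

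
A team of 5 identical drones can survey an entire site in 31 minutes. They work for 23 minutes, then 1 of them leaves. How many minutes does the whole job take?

33 minutes

One drone does 1/155 of the job per minute.
After 23 minutes with 5 drones, 23/31 is done (8/31 left).
With 4 drones the rate is 4/155, so the rest takes 8/31 ÷ 4/155 = 10 minutes.
Total = 23 + 10 = 33 minutes.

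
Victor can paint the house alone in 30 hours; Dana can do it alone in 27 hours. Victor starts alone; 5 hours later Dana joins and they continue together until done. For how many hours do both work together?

In 5 hours Victor does 5/30 = 1/6 of the job, leaving 5/6.
Victor and Dana together work at 19/270 per hour, so finishing takes 5/6 ÷ 19/270 = 225/19 hours.

225/19 hours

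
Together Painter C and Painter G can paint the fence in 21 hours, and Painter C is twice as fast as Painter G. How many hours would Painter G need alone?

63 hours

Let Painter G's rate be r; then Painter C's rate is 2r, so together (2 + 1)r = 3r = 1/21.
Thus r = 1/63 per hour.
Painter G alone: 63 hours; Painter C alone: 63/2 hours.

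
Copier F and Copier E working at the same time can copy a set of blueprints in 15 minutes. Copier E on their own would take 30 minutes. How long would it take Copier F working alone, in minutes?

30 minutes

Combined rate is 1/15 per minute.
Known contribution: 1/30 per minute.
So Copier F's rate is 1/15 − 1/30 = 1/30, meaning 30 minutes alone.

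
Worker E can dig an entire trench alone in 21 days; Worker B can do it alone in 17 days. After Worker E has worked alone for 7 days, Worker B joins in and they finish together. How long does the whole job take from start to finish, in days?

In 7 days Worker E does 7/21 = 1/3 of the job, leaving 2/3.
Worker E and Worker B together work at 38/357 per day, so finishing takes 2/3 ÷ 38/357 = 119/19 days.
Total time = 7 + 119/19 = 252/19 days.

252/19 days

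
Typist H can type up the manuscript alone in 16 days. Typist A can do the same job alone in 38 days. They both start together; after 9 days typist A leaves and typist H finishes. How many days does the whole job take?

In the first 9 days the combined rate is 27/304, so 243/304 of the job is done, leaving 61/304.
After typist A leaves the rate is 1/16 per day; the remaining 61/304 takes 61/19 days.
Total = 9 + 61/19 = 232/19 days.

232/19 days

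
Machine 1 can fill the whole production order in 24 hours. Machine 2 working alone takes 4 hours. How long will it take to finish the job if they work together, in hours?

24/7 hours

Combined rate: 1/24 + 1/4 = (1 + 6)/24 = 7/24 per hour.
Time = 1 ÷ (7/24) = 24/7 hours.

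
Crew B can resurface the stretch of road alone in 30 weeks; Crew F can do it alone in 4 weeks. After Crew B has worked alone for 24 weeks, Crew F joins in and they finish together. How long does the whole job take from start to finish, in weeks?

420/17 weeks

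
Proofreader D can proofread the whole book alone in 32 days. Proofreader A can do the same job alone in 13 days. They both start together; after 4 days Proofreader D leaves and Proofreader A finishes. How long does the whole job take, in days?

91/8 days

In the first 4 days the combined rate is 45/416, so 45/104 of the job is done, leaving 59/104.
After Proofreader D leaves the rate is 1/13 per day; the remaining 59/104 takes 59/8 days.
Total = 4 + 59/8 = 91/8 days.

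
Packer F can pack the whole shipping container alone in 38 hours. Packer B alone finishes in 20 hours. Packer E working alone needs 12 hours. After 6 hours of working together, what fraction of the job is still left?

4/95

Combined rate: 1/38 + 1/20 + 1/12 = (30 + 57 + 95)/1140 = 182/1140 = 91/570 per hour.
In 6 hours they complete 6·91/570 = 91/95 of the job.
So 4/95 remains.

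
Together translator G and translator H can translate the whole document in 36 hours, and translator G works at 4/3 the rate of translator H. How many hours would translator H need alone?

84 hours

Let translator H's rate be r; then translator G's rate is (4/3)r, so together (4/3 + 1)r = (7/3)r = 1/36.
Thus r = 1/84 per hour.
Translator H alone: 84 hours; translator G alone: 63 hours.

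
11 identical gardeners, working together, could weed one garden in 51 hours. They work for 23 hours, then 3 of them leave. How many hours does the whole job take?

123/2 hours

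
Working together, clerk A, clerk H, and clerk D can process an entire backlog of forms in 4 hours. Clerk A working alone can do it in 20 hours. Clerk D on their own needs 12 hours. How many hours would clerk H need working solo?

60/7 hours

Combined rate is 1/4 per hour.
Known contribution: 1/20 + 1/12 = (3 + 5)/60 = 8/60 = 2/15 per hour.
So clerk H's rate is 1/4 − 2/15 = 7/60, meaning 60/7 hours alone.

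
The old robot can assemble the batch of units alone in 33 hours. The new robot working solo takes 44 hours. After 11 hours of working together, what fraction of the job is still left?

5/12

Combined rate: 1/33 + 1/44 = (4 + 3)/132 = 7/132 per hour.
In 11 hours they complete 11·7/132 = 7/12 of the job.
So 5/12 remains.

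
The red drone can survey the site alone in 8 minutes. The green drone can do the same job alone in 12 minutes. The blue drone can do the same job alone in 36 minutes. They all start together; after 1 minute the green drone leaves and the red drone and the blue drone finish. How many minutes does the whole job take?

6 minutes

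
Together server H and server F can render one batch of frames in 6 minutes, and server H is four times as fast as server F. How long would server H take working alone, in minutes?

Let server F's rate be r; then server H's rate is 4r, so together (4 + 1)r = 5r = 1/6.
Thus r = 1/30 per minute.
Server F alone: 30 minutes; server H alone: 15/2 minutes.

15/2 minutes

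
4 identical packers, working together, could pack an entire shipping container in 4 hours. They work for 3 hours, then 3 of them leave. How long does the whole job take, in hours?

One packer does 1/16 of the job per hour.
After 3 hours with 4 packers, 3/4 is done (1/4 left).
With 1 packer the rate is 1/16, so the rest takes 1/4 ÷ 1/16 = 4 hours.
Total = 3 + 4 = 7 hours.

7 hours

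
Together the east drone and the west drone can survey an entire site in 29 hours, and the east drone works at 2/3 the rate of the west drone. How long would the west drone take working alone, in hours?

145/3 hours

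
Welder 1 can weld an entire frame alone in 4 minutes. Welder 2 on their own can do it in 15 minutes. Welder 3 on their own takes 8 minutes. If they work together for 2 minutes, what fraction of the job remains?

Combined rate: 1/4 + 1/15 + 1/8 = (30 + 8 + 15)/120 = 53/120 per minute.
In 2 minutes they complete 2·53/120 = 53/60 of the job.
So 7/60 remains.

7/60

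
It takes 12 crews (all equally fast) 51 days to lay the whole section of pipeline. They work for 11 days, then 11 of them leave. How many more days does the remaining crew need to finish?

480 days

One crew does 1/612 of the job per day.
After 11 days with 12 crews, 11/51 is done (40/51 left).
With 1 crew the rate is 1/612, so the rest takes 40/51 ÷ 1/612 = 480 days.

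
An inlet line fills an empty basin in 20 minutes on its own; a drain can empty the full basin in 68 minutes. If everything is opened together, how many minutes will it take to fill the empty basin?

85/3 minutes

Net rate = 1/20 − 1/68 = (17 − 5)/340 = 12/340 = 3/85 per minute.
Filling time = 1 ÷ (3/85) = 85/3 minutes.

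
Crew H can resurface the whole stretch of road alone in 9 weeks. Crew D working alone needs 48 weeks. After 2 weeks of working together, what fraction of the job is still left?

53/72

Combined rate: 1/9 + 1/48 = (16 + 3)/144 = 19/144 per week.
In 2 weeks they complete 2·19/144 = 19/72 of the job.
So 53/72 remains.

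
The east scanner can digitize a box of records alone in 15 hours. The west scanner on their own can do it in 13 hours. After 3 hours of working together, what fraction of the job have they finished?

Combined rate: 1/15 + 1/13 = (13 + 15)/195 = 28/195 per hour.
In 3 hours they complete 3·28/195 = 28/65 of the job.

28/65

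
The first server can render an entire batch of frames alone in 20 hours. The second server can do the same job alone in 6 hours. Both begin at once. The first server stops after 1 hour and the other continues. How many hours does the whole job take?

In the first 1 hour the combined rate is 13/60, so 13/60 of the job is done, leaving 47/60.
After the first server leaves the rate is 1/6 per hour; the remaining 47/60 takes 47/10 hours.
Total = 1 + 47/10 = 57/10 hours.

57/10 hours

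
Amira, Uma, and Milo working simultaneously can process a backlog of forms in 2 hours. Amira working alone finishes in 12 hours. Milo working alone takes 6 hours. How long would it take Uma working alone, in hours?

Combined rate is 1/2 per hour.
Known contribution: 1/12 + 1/6 = (1 + 2)/12 = 3/12 = 1/4 per hour.
So Uma's rate is 1/2 − 1/4 = 1/4, meaning 4 hours alone.

4 hours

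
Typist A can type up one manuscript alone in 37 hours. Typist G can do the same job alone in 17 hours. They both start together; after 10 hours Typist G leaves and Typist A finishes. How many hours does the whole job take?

259/17 hours

In the first 10 hours the combined rate is 54/629, so 540/629 of the job is done, leaving 89/629.
After Typist G leaves the rate is 1/37 per hour; the remaining 89/629 takes 89/17 hours.
Total = 10 + 89/17 = 259/17 hours.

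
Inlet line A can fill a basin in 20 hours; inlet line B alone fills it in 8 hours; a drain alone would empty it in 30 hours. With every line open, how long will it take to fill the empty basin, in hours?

Net rate = 1/20 + 1/8 − 1/30 = (6 + 15 − 4)/120 = 17/120 per hour.
Filling time = 1 ÷ (17/120) = 120/17 hours.

120/17 hours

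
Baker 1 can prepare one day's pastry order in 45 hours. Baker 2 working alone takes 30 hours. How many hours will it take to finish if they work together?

18 hours

Combined rate: 1/45 + 1/30 = (2 + 3)/90 = 5/90 = 1/18 per hour.
Time = 1 ÷ (1/18) = 18 hours.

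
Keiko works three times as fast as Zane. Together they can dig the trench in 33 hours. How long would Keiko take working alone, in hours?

44 hours

Let Zane's rate be r; then Keiko's rate is 3r, so together (3 + 1)r = 4r = 1/33.
Thus r = 1/132 per hour.
Zane alone: 132 hours; Keiko alone: 44 hours.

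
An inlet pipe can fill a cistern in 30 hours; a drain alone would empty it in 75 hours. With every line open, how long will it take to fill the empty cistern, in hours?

50 hours

Net rate = 1/30 − 1/75 = (5 − 2)/150 = 3/150 = 1/50 per hour.
Filling time = 1 ÷ (1/50) = 50 hours.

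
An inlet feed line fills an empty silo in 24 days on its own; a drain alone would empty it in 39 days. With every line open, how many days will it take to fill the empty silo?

312/5 days

Net rate = 1/24 − 1/39 = (13 − 8)/312 = 5/312 per day.
Filling time = 1 ÷ (5/312) = 312/5 days.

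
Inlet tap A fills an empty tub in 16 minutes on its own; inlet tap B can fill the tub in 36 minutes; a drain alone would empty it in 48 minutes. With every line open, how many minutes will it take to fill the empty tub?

72/5 minutes

Net rate = 1/16 + 1/36 − 1/48 = (9 + 4 − 3)/144 = 10/144 = 5/72 per minute.
Filling time = 1 ÷ (5/72) = 72/5 minutes.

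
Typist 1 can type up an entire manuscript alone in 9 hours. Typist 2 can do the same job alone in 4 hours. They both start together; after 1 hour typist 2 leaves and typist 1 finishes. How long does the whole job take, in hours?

27/4 hours

In the first 1 hour the combined rate is 13/36, so 13/36 of the job is done, leaving 23/36.
After typist 2 leaves the rate is 1/9 per hour; the remaining 23/36 takes 23/4 hours.
Total = 1 + 23/4 = 27/4 hours.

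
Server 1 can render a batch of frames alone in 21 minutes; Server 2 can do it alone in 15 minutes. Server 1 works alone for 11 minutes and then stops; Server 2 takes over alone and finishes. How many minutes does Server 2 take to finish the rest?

50/7 minutes

In 11 minutes Server 1 does 11/21 of the job, leaving 10/21.
Server 2 works at 1/15 per minute, so finishing takes 10/21 ÷ 1/15 = 50/7 minutes.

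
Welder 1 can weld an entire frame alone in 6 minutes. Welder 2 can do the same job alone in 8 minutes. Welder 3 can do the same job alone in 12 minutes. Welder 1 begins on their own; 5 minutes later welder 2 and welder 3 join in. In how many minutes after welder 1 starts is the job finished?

In the first 5 minutes welder 1 alone does 5/6 of the job, leaving 1/6.
Once everyone is working, combined rate: 1/6 + 1/8 + 1/12 = (4 + 3 + 2)/24 = 9/24 = 3/8 per minute.
Remaining 1/6 at 3/8 per minute takes 4/9 minutes.
Total from the start = 5 + 4/9 = 49/9 minutes.

49/9 minutes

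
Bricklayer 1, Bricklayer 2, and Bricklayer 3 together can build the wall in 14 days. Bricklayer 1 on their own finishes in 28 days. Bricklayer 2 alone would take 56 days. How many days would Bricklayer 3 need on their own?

56 days

Combined rate is 1/14 per day.
Known contribution: 1/28 + 1/56 = (2 + 1)/56 = 3/56 per day.
So Bricklayer 3's rate is 1/14 − 3/56 = 1/56, meaning 56 days alone.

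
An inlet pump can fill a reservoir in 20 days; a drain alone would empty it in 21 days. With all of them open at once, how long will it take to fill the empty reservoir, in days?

Net rate = 1/20 − 1/21 = (21 − 20)/420 = 1/420 per day.
Filling time = 1 ÷ (1/420) = 420 days.

420 days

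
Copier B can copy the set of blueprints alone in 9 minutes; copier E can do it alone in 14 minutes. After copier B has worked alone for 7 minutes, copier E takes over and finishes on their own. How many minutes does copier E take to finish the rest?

In 7 minutes copier B does 7/9 of the job, leaving 2/9.
Copier E works at 1/14 per minute, so finishing takes 2/9 ÷ 1/14 = 28/9 minutes.

28/9 minutes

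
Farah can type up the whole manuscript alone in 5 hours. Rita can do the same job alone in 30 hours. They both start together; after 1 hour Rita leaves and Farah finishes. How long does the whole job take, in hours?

In the first 1 hour the combined rate is 7/30, so 7/30 of the job is done, leaving 23/30.
After Rita leaves the rate is 1/5 per hour; the remaining 23/30 takes 23/6 hours.
Total = 1 + 23/6 = 29/6 hours.

29/6 hours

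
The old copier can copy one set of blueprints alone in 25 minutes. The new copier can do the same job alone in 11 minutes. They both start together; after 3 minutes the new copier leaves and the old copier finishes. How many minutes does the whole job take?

200/11 minutes

In the first 3 minutes the combined rate is 36/275, so 108/275 of the job is done, leaving 167/275.
After the new copier leaves the rate is 1/25 per minute; the remaining 167/275 takes 167/11 minutes.
Total = 3 + 167/11 = 200/11 minutes.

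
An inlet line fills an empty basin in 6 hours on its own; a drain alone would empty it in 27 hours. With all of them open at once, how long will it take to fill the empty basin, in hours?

54/7 hours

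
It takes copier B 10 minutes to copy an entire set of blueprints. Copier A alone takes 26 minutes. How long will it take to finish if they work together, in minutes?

With two workers the combined time is the product over the sum: 10·26/(10+26) = 260/36 = 65/9 minutes.

65/9 minutes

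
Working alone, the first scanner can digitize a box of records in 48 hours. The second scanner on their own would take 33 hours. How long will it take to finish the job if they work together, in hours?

176/9 hours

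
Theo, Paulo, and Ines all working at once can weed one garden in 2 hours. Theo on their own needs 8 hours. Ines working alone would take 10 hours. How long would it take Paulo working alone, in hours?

Combined rate is 1/2 per hour.
Known contribution: 1/8 + 1/10 = (5 + 4)/40 = 9/40 per hour.
So Paulo's rate is 1/2 − 9/40 = 11/40, meaning 40/11 hours alone.

40/11 hours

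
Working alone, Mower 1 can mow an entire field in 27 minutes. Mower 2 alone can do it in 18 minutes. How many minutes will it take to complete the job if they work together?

54/5 minutes

Combined rate: 1/27 + 1/18 = (2 + 3)/54 = 5/54 per minute.
Time = 1 ÷ (5/54) = 54/5 minutes.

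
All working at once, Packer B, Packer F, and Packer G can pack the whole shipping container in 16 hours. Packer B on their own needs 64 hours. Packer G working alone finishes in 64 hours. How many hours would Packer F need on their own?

32 hours

Combined rate is 1/16 per hour.
Known contribution: 1/64 + 1/64 = (1 + 1)/64 = 2/64 = 1/32 per hour.
So Packer F's rate is 1/16 − 1/32 = 1/32, meaning 32 hours alone.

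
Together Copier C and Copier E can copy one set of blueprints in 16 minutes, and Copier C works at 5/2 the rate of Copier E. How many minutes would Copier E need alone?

Let Copier E's rate be r; then Copier C's rate is (5/2)r, so together (5/2 + 1)r = (7/2)r = 1/16.
Thus r = 1/56 per minute.
Copier E alone: 56 minutes; Copier C alone: 112/5 minutes.

56 minutes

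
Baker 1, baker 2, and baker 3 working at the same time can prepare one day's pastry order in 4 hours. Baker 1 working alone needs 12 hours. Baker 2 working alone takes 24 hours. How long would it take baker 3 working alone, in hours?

8 hours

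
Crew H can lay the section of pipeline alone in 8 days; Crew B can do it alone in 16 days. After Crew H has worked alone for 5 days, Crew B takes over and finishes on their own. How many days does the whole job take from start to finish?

In 5 days Crew H does 5/8 of the job, leaving 3/8.
Crew B works at 1/16 per day, so finishing takes 3/8 ÷ 1/16 = 6 days.
Total time = 5 + 6 = 11 days.

11 days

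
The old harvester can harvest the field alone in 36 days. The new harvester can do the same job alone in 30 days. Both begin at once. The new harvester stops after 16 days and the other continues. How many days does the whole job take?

In the first 16 days the combined rate is 11/180, so 44/45 of the job is done, leaving 1/45.
After the new harvester leaves the rate is 1/36 per day; the remaining 1/45 takes 4/5 days.
Total = 16 + 4/5 = 84/5 days.

84/5 days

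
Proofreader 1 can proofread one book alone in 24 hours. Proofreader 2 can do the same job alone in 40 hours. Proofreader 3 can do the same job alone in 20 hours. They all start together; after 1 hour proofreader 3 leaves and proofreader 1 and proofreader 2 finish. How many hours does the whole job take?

57/4 hours

In the first 1 hour the combined rate is 7/60, so 7/60 of the job is done, leaving 53/60.
After proofreader 3 leaves the rate is 1/15 per hour; the remaining 53/60 takes 53/4 hours.
Total = 1 + 53/4 = 57/4 hours.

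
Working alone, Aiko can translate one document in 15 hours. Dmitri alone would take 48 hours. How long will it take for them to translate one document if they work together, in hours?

80/7 hours

Combined rate: 1/15 + 1/48 = (16 + 5)/240 = 21/240 = 7/80 per hour.
Time = 1 ÷ (7/80) = 80/7 hours.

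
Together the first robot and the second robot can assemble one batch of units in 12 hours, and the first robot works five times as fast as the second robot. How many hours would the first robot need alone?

72/5 hours

Let the second robot's rate be r; then the first robot's rate is 5r, so together (5 + 1)r = 6r = 1/12.
Thus r = 1/72 per hour.
The second robot alone: 72 hours; the first robot alone: 72/5 hours.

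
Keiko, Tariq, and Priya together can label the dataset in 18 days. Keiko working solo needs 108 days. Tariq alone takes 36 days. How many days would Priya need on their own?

Combined rate is 1/18 per day.
Known contribution: 1/108 + 1/36 = (1 + 3)/108 = 4/108 = 1/27 per day.
So Priya's rate is 1/18 − 1/27 = 1/54, meaning 54 days alone.

54 days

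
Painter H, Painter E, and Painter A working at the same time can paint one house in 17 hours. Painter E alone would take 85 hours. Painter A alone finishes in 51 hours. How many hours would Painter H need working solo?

255/7 hours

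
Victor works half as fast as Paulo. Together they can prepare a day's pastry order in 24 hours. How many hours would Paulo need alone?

36 hours

Let Paulo's rate be r; then Victor's rate is (1/2)r, so together (1/2 + 1)r = (3/2)r = 1/24.
Thus r = 1/36 per hour.
Paulo alone: 36 hours; Victor alone: 72 hours.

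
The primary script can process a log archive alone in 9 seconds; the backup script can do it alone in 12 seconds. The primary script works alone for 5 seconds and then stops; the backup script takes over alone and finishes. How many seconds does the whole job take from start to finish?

In 5 seconds the primary script does 5/9 of the job, leaving 4/9.
The backup script works at 1/12 per second, so finishing takes 4/9 ÷ 1/12 = 16/3 seconds.
Total time = 5 + 16/3 = 31/3 seconds.

31/3 seconds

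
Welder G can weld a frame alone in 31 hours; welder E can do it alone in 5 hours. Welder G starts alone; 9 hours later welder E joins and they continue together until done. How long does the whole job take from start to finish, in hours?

In 9 hours welder G does 9/31 of the job, leaving 22/31.
Welder G and welder E together work at 36/155 per hour, so finishing takes 22/31 ÷ 36/155 = 55/18 hours.
Total time = 9 + 55/18 = 217/18 hours.

217/18 hours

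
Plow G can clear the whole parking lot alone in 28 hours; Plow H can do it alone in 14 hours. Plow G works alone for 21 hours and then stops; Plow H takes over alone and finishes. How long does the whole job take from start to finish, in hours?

49/2 hours

In 21 hours Plow G does 21/28 = 3/4 of the job, leaving 1/4.
Plow H works at 1/14 per hour, so finishing takes 1/4 ÷ 1/14 = 7/2 hours.
Total time = 21 + 7/2 = 49/2 hours.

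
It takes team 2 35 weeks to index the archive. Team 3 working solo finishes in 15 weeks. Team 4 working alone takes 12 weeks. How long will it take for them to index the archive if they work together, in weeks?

28/5 weeks

Combined rate: 1/35 + 1/15 + 1/12 = (12 + 28 + 35)/420 = 75/420 = 5/28 per week.
Time = 1 ÷ (5/28) = 28/5 weeks.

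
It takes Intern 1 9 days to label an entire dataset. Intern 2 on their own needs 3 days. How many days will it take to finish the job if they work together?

Combined rate: 1/9 + 1/3 = (1 + 3)/9 = 4/9 per day.
Time = 1 ÷ (4/9) = 9/4 days.

9/4 days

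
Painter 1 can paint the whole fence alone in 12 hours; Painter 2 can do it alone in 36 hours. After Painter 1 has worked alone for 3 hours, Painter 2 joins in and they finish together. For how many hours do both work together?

27/4 hours

In 3 hours Painter 1 does 3/12 = 1/4 of the job, leaving 3/4.
Painter 1 and Painter 2 together work at 1/9 per hour, so finishing takes 3/4 ÷ 1/9 = 27/4 hours.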